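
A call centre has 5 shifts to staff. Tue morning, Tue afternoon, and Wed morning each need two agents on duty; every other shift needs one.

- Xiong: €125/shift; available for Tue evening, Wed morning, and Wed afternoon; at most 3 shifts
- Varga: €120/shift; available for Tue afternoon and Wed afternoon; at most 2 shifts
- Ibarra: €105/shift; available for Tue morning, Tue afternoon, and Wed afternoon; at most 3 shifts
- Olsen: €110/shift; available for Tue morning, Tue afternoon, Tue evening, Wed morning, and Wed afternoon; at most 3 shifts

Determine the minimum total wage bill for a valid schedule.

€890

Tue morning can only be covered by Ibarra and Olsen, so that assignment is forced.
Wed morning can only be covered by Xiong and Olsen, so that assignment is forced.
Picking the cheapest available agent for each shift independently would cost €880, but that ignores the shift limits.
An optimal schedule: Tue morning→Ibarra+Olsen, Tue afternoon→Ibarra+Varga, Tue evening→Olsen, Wed morning→Olsen+Xiong, Wed afternoon→Ibarra.
Total: 105 + 110 + 105 + 120 + 110 + 110 + 125 + 105 = €890.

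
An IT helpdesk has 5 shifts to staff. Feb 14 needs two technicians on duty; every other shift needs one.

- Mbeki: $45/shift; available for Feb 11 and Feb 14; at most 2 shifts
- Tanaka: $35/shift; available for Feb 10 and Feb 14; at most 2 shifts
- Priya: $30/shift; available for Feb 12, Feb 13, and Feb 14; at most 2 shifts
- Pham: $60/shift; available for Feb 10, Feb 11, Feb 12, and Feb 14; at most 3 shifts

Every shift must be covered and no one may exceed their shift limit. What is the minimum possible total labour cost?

Feb 13 can only be covered by Priya, so that assignment is forced.
Picking the cheapest available technician for each shift independently would cost $205, but that ignores the shift limits.
An optimal schedule: Feb 10→Tanaka, Feb 11→Mbeki, Feb 12→Priya, Feb 13→Priya, Feb 14→Mbeki+Tanaka.
Total: 35 + 45 + 30 + 30 + 45 + 35 = $220.

$220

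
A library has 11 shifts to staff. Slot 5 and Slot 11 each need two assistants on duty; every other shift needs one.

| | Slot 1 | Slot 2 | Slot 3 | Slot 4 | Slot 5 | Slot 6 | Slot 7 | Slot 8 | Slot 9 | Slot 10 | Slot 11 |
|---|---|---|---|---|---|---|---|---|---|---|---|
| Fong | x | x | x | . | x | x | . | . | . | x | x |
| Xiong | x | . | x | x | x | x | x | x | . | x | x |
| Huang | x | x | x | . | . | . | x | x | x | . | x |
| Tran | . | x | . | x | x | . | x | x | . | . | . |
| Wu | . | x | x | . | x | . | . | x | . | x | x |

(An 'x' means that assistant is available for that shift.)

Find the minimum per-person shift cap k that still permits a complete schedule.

3

With 5 assistants and 13 worker-slots to fill, someone must work at least ⌈13/5⌉ = 3 shifts, so k ≥ 3.
k = 3 works: Slot 1→Fong, Slot 2→Huang, Slot 3→Xiong, Slot 4→Xiong, Slot 5→Tran+Wu, Slot 6→Fong, Slot 7→Xiong, Slot 8→Tran, Slot 9→Huang, Slot 10→Fong, Slot 11→Huang+Wu.
Loads: Fong 3, Xiong 3, Huang 3, Tran 2, Wu 2 — all ≤ 3.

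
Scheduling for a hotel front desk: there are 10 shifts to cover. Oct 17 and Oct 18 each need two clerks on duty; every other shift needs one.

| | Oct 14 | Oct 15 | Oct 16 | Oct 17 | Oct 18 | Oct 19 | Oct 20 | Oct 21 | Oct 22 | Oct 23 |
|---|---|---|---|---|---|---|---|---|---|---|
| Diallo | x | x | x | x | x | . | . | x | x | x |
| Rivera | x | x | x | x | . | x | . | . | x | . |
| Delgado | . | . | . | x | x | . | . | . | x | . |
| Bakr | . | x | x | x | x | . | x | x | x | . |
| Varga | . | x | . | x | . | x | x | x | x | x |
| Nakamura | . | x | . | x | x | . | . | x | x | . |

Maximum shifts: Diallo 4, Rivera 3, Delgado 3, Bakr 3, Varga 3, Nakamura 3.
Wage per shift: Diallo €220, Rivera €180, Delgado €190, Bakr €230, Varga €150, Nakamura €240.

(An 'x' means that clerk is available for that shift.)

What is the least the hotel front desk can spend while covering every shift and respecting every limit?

Picking the cheapest available clerk for each shift independently would cost €2000, but that ignores the shift limits.
An optimal schedule: Oct 14→Rivera, Oct 15→Rivera, Oct 16→Rivera, Oct 17→Delgado+Diallo, Oct 18→Delgado+Diallo, Oct 19→Varga, Oct 20→Varga, Oct 21→Diallo, Oct 22→Delgado, Oct 23→Varga.
Total: 180 + 180 + 180 + 190 + 220 + 190 + 220 + 150 + 150 + 220 + 190 + 150 = €2220.

€2220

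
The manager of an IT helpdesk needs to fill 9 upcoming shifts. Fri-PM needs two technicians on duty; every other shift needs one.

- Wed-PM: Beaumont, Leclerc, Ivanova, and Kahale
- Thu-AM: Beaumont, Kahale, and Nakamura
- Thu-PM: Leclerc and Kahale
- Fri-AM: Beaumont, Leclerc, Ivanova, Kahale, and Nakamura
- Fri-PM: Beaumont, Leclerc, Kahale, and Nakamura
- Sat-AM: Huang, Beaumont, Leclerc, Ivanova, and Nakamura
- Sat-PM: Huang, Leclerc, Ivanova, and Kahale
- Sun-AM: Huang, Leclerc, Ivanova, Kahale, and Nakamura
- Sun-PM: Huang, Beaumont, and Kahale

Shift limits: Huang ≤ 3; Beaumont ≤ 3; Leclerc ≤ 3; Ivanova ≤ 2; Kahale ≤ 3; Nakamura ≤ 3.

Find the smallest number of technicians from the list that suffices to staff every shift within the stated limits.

4

10 slots to fill and no one can take more than 3, so at least ⌈10/3⌉ = 4 technicians are needed.
Huang, Beaumont, Leclerc, and Ivanova alone can cover everything: Wed-PM→Beaumont, Thu-AM→Beaumont, Thu-PM→Leclerc, Fri-AM→Leclerc, Fri-PM→Beaumont+Leclerc, Sat-AM→Ivanova, Sat-PM→Huang, Sun-AM→Huang, Sun-PM→Huang.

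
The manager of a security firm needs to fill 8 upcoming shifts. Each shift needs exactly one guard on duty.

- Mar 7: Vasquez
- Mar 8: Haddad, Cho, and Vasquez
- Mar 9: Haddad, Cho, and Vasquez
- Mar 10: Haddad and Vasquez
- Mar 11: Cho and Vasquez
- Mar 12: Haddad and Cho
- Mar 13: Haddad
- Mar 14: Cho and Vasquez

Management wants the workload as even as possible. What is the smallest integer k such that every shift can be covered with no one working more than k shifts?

3

With 3 guards and 8 worker-slots to fill, someone must work at least ⌈8/3⌉ = 3 shifts, so k ≥ 3.
k = 3 works: Mar 7→Vasquez, Mar 8→Cho, Mar 9→Vasquez, Mar 10→Haddad, Mar 11→Cho, Mar 12→Haddad, Mar 13→Haddad, Mar 14→Cho.
Loads: Haddad 3, Cho 3, Vasquez 2 — all ≤ 3.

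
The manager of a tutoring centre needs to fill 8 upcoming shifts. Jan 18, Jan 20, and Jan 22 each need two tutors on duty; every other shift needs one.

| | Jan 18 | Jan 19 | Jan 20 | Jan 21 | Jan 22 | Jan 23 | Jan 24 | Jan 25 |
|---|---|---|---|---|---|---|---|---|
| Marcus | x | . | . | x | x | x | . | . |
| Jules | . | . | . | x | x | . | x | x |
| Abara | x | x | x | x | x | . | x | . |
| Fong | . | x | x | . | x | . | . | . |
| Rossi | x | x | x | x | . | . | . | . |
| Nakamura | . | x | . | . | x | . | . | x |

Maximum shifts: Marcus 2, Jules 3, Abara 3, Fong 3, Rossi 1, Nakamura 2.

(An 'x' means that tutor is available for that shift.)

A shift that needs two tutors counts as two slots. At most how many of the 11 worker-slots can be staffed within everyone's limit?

Total capacity across all tutors is 2+3+3+3+1+2 = 14, and 11 slots are needed, so at most 11 can be filled.
An assignment achieving 11: Jan 18→Marcus+Abara, Jan 19→Abara, Jan 20→Abara+Fong, Jan 21→Jules, Jan 22→Fong+Nakamura, Jan 23→Marcus, Jan 24→Jules, Jan 25→Jules.
Loads: Marcus 2/2, Jules 3/3, Abara 3/3, Fong 2/3, Rossi 0/1, Nakamura 1/2.

11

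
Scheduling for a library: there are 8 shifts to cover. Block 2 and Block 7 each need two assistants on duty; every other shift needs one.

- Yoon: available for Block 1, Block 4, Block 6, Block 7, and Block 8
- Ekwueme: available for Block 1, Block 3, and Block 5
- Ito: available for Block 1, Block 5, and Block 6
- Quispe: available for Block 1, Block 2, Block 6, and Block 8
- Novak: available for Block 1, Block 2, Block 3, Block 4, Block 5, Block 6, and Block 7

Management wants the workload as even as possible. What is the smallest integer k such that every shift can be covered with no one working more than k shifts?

With 5 assistants and 10 worker-slots to fill, someone must work at least ⌈10/5⌉ = 2 shifts, so k ≥ 2.
k = 2 works: Block 1→Ito, Block 2→Quispe+Novak, Block 3→Ekwueme, Block 4→Yoon, Block 5→Ekwueme, Block 6→Ito, Block 7→Yoon+Novak, Block 8→Quispe.
Loads: Yoon 2, Ekwueme 2, Ito 2, Quispe 2, Novak 2 — all ≤ 2.

2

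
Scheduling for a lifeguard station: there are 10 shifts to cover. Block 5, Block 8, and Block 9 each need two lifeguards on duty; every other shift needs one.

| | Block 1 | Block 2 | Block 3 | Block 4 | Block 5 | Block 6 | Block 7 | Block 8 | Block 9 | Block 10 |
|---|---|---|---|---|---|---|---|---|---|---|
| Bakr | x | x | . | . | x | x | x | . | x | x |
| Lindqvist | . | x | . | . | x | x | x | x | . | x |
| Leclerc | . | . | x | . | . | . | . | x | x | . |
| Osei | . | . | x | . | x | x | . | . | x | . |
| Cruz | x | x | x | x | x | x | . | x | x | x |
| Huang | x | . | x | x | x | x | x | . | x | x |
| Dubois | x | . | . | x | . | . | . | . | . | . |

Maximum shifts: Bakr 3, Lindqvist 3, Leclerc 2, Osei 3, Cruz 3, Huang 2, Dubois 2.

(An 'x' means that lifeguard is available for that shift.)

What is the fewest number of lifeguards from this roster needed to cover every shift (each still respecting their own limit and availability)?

5

13 slots to fill and no one can take more than 3, so at least ⌈13/3⌉ = 5 lifeguards are needed.
Bakr, Lindqvist, Leclerc, Osei, and Cruz alone can cover everything: Block 1→Bakr, Block 2→Bakr, Block 3→Leclerc, Block 4→Cruz, Block 5→Osei+Cruz, Block 6→Lindqvist, Block 7→Bakr, Block 8→Lindqvist+Leclerc, Block 9→Osei+Cruz, Block 10→Lindqvist.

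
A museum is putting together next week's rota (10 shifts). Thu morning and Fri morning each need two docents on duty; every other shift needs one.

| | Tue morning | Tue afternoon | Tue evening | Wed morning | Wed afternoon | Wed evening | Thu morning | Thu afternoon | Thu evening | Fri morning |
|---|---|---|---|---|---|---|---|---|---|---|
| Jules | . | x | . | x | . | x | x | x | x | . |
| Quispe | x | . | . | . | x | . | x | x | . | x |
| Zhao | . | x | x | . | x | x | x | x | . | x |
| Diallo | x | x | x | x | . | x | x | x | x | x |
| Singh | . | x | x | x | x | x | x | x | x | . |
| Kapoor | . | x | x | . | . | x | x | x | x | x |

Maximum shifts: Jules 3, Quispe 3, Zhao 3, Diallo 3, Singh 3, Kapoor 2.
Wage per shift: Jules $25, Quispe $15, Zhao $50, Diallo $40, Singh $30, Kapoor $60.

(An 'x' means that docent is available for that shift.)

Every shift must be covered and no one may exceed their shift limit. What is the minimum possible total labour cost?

Picking the cheapest available docent for each shift independently would cost $270, but that ignores the shift limits.
An optimal schedule: Tue morning→Quispe, Tue afternoon→Jules, Tue evening→Singh, Wed morning→Jules, Wed afternoon→Quispe, Wed evening→Singh, Thu morning→Singh+Diallo, Thu afternoon→Diallo, Thu evening→Jules, Fri morning→Quispe+Diallo.
Total: 15 + 25 + 30 + 25 + 15 + 30 + 30 + 40 + 40 + 25 + 15 + 40 = $330.

$330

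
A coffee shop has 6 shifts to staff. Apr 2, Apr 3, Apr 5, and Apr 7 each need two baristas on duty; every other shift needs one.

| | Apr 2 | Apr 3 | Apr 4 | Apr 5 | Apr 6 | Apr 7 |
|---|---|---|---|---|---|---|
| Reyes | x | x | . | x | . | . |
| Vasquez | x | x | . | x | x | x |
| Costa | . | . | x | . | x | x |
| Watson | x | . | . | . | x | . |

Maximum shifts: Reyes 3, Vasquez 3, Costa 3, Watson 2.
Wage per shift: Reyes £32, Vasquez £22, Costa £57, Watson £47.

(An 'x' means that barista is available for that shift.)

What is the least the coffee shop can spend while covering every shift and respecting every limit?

£370

Apr 3 can only be covered by Reyes and Vasquez, so that assignment is forced.
Apr 4 can only be covered by Costa, so that assignment is forced.
Apr 5 can only be covered by Reyes and Vasquez, so that assignment is forced.
Picking the cheapest available barista for each shift independently would cost £320, but that ignores the shift limits.
An optimal schedule: Apr 2→Reyes+Watson, Apr 3→Vasquez+Reyes, Apr 4→Costa, Apr 5→Vasquez+Reyes, Apr 6→Watson, Apr 7→Vasquez+Costa.
Total: 32 + 47 + 22 + 32 + 57 + 22 + 32 + 47 + 22 + 57 = £370.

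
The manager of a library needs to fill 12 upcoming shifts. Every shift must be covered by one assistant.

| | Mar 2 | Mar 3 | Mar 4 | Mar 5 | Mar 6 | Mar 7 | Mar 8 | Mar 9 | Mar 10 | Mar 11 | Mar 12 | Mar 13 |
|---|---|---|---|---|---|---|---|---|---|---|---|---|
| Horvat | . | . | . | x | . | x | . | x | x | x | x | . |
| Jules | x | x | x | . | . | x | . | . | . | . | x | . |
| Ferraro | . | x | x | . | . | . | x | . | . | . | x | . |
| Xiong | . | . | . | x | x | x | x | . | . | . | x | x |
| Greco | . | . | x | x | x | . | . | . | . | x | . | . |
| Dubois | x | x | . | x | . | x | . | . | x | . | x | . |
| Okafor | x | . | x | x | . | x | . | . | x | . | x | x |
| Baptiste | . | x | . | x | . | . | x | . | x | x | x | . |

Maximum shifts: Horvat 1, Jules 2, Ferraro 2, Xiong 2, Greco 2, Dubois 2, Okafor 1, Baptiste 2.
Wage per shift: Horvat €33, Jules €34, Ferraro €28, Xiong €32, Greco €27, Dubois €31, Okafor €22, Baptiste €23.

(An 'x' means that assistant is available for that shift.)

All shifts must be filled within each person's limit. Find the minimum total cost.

Mar 9 can only be covered by Horvat, so that assignment is forced.
Picking the cheapest available assistant for each shift independently would cost €283, but that ignores the shift limits.
An optimal schedule: Mar 2→Dubois, Mar 3→Ferraro, Mar 4→Greco, Mar 5→Xiong, Mar 6→Greco, Mar 7→Xiong, Mar 8→Baptiste, Mar 9→Horvat, Mar 10→Dubois, Mar 11→Baptiste, Mar 12→Ferraro, Mar 13→Okafor.
Total: 31 + 28 + 27 + 32 + 27 + 32 + 23 + 33 + 31 + 23 + 28 + 22 = €337.

€337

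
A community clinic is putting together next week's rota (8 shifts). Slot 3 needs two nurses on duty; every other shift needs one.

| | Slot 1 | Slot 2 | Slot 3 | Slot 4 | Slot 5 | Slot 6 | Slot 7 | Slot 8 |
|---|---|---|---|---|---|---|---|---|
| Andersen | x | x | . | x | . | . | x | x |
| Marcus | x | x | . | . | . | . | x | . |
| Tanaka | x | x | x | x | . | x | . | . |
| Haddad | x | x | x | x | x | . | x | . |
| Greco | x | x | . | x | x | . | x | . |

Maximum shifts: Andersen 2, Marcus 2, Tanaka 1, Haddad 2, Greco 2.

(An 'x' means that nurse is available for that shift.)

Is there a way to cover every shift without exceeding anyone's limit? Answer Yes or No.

No

Total capacity is 9 and 9 slots are needed, so capacity alone doesn't rule it out.
Shifts {Slot 3, Slot 6} need 3 worker-slots in total, but the nurses available for any of those shifts (Tanaka and Haddad) can supply at most 2 among them. So no valid schedule exists.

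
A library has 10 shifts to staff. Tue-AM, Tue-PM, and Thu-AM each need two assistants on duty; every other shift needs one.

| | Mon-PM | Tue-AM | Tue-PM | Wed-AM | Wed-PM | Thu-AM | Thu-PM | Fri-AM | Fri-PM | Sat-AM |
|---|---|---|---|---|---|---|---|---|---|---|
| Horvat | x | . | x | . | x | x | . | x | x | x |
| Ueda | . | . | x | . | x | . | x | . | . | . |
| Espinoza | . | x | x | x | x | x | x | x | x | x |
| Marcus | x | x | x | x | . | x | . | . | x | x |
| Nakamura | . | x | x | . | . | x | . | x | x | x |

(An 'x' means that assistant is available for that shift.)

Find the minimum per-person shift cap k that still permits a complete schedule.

With 5 assistants and 13 worker-slots to fill, someone must work at least ⌈13/5⌉ = 3 shifts, so k ≥ 3.
k = 3 works: Mon-PM→Horvat, Tue-AM→Espinoza+Marcus, Tue-PM→Ueda+Nakamura, Wed-AM→Espinoza, Wed-PM→Horvat, Thu-AM→Marcus+Nakamura, Thu-PM→Ueda, Fri-AM→Horvat, Fri-PM→Espinoza, Sat-AM→Marcus.
Loads: Horvat 3, Ueda 2, Espinoza 3, Marcus 3, Nakamura 2 — all ≤ 3.

3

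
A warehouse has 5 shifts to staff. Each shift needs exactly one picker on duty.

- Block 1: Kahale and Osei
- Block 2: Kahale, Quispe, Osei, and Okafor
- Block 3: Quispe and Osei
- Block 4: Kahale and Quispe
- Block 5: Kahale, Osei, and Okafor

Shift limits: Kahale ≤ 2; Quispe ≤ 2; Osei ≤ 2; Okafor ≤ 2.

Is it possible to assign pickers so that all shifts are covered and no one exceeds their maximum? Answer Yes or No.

Yes

One valid schedule: Block 1→Kahale, Block 2→Quispe, Block 3→Quispe, Block 4→Kahale, Block 5→Osei.
Loads: Kahale 2/2, Quispe 2/2, Osei 1/2, Okafor 0/2 — all within limits.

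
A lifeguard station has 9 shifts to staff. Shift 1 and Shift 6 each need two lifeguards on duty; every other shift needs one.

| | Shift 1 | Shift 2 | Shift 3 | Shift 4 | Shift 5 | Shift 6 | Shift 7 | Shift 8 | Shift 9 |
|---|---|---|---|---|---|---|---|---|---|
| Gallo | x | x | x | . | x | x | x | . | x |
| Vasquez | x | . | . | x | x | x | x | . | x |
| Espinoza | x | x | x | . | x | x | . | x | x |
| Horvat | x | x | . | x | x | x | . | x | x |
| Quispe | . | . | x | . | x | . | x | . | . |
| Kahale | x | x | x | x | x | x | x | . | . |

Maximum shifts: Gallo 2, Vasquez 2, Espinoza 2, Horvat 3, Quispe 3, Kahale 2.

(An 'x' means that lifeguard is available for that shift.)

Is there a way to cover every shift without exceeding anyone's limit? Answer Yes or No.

One valid schedule: Shift 1→Horvat+Kahale, Shift 2→Gallo, Shift 3→Gallo, Shift 4→Vasquez, Shift 5→Horvat, Shift 6→Horvat+Kahale, Shift 7→Vasquez, Shift 8→Espinoza, Shift 9→Espinoza.
Loads: Gallo 2/2, Vasquez 2/2, Espinoza 2/2, Horvat 3/3, Quispe 0/3, Kahale 2/2 — all within limits.

Yes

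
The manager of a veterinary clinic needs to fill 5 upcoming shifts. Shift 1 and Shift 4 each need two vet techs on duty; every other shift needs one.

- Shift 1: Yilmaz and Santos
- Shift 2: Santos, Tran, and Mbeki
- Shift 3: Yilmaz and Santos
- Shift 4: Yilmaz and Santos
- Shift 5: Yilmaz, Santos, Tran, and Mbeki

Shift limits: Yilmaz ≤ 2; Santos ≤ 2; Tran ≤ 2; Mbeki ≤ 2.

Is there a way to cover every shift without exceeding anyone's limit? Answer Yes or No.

No

Total capacity is 8 and 7 slots are needed, so capacity alone doesn't rule it out.
Shifts {Shift 1, Shift 3, Shift 4} need 5 worker-slots in total, but the vet techs available for any of those shifts (Yilmaz and Santos) can supply at most 4 among them. So no valid schedule exists.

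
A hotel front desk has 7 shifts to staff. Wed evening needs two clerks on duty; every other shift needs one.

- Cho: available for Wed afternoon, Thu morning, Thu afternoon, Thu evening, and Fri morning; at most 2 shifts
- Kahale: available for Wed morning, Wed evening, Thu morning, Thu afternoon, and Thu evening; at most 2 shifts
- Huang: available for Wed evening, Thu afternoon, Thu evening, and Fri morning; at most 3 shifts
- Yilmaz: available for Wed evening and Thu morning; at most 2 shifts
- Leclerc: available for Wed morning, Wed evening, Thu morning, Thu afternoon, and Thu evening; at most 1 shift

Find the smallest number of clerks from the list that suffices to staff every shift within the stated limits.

8 slots to fill and no one can take more than 3, so at least ⌈8/3⌉ = 3 clerks are needed.
Any 3 clerks together have capacity at most 3+2+2 = 7 < 8 slots, so 3 can never suffice.
Cho, Kahale, Huang, and Yilmaz alone can cover everything: Wed morning→Kahale, Wed afternoon→Cho, Wed evening→Kahale+Huang, Thu morning→Yilmaz, Thu afternoon→Huang, Thu evening→Huang, Fri morning→Cho.

4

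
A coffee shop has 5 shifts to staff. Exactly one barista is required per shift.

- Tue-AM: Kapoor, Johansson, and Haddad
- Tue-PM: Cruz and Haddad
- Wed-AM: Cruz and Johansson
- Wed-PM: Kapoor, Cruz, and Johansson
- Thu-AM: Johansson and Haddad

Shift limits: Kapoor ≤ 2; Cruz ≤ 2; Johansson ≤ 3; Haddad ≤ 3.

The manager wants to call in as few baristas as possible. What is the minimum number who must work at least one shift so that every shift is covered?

5 slots to fill and no one can take more than 3, so at least ⌈5/3⌉ = 2 baristas are needed.
Cruz and Johansson alone can cover everything: Tue-AM→Johansson, Tue-PM→Cruz, Wed-AM→Cruz, Wed-PM→Johansson, Thu-AM→Johansson.

2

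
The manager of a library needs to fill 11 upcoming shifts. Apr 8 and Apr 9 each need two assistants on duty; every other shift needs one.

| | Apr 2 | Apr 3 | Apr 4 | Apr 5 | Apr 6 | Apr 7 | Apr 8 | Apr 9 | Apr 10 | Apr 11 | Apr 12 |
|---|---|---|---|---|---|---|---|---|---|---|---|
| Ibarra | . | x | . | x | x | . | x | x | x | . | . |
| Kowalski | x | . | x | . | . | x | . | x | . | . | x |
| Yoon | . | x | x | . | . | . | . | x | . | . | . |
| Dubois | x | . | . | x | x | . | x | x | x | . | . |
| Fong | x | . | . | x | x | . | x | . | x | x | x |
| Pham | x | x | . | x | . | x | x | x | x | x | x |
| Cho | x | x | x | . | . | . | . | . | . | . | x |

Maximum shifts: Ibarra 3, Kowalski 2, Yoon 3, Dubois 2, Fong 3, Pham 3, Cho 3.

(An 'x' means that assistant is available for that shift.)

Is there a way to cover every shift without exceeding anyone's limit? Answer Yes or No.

Yes

One valid schedule: Apr 2→Dubois, Apr 3→Ibarra, Apr 4→Kowalski, Apr 5→Ibarra, Apr 6→Ibarra, Apr 7→Kowalski, Apr 8→Fong+Pham, Apr 9→Yoon+Pham, Apr 10→Dubois, Apr 11→Fong, Apr 12→Fong.
Loads: Ibarra 3/3, Kowalski 2/2, Yoon 1/3, Dubois 2/2, Fong 3/3, Pham 2/3, Cho 0/3 — all within limits.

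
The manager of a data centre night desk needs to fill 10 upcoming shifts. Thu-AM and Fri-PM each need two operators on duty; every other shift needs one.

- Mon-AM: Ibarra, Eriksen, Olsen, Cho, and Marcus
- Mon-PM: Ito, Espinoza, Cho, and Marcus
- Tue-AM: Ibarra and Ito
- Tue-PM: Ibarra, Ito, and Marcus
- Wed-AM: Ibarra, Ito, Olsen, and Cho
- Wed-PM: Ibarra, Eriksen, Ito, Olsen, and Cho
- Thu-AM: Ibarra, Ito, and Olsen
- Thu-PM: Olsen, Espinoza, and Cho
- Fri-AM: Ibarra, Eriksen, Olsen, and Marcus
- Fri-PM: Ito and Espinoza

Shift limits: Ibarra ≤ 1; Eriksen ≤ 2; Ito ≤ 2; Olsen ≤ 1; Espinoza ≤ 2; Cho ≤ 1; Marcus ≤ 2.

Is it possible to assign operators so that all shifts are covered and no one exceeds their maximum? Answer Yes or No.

Total capacity is 1+2+2+1+2+1+2 = 11 but 12 worker-slots are needed — infeasible.

No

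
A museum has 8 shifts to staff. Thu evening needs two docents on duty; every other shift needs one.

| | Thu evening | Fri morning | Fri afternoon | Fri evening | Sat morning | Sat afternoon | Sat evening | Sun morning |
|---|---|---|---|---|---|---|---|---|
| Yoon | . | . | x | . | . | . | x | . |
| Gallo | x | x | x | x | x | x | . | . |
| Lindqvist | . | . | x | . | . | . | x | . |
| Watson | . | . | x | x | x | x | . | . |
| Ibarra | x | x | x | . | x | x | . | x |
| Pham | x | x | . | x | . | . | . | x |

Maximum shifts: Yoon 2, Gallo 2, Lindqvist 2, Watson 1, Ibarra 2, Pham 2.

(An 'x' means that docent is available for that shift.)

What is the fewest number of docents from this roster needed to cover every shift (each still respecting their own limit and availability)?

5

9 slots to fill and no one can take more than 2, so at least ⌈9/2⌉ = 5 docents are needed.
Yoon, Gallo, Watson, Ibarra, and Pham alone can cover everything: Thu evening→Gallo+Ibarra, Fri morning→Pham, Fri afternoon→Yoon, Fri evening→Pham, Sat morning→Gallo, Sat afternoon→Watson, Sat evening→Yoon, Sun morning→Ibarra.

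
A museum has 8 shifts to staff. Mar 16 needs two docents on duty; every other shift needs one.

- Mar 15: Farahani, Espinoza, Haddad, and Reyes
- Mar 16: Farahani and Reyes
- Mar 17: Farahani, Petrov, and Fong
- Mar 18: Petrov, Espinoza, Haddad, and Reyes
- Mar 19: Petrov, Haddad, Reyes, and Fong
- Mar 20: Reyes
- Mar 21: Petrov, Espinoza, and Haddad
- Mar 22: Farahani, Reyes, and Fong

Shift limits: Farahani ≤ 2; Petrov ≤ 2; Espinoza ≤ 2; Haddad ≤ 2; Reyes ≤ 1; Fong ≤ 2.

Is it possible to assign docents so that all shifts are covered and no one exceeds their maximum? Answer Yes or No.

Total capacity is 11 and 9 slots are needed, so capacity alone doesn't rule it out.
Shifts {Mar 16, Mar 20} need 3 worker-slots in total, but the docents available for any of those shifts (Farahani and Reyes) can supply at most 2 among them. So no valid schedule exists.

No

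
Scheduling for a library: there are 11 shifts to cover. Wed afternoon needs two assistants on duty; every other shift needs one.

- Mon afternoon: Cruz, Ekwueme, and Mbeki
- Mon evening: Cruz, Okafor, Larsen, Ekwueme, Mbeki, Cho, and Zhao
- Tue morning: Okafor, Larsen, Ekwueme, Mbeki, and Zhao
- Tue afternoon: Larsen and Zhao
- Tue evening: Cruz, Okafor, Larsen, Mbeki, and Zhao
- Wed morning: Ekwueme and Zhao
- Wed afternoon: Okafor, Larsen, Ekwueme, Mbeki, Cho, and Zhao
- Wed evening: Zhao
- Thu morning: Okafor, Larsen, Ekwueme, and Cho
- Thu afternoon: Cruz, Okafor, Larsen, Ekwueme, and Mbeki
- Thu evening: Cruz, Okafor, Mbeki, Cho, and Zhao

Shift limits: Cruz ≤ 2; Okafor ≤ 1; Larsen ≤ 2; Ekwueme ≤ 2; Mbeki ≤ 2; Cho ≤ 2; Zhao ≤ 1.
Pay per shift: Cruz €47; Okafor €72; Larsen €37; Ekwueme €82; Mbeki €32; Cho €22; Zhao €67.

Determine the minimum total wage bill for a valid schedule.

Wed evening can only be covered by Zhao, so that assignment is forced.
Picking the cheapest available assistant for each shift independently would cost €419, but that ignores the shift limits.
An optimal schedule: Mon afternoon→Cruz, Mon evening→Cho, Tue morning→Larsen, Tue afternoon→Larsen, Tue evening→Cruz, Wed morning→Ekwueme, Wed afternoon→Mbeki+Cho, Wed evening→Zhao, Thu morning→Okafor, Thu afternoon→Ekwueme, Thu evening→Mbeki.
Total: 47 + 22 + 37 + 37 + 47 + 82 + 32 + 22 + 67 + 72 + 82 + 32 = €579.

€579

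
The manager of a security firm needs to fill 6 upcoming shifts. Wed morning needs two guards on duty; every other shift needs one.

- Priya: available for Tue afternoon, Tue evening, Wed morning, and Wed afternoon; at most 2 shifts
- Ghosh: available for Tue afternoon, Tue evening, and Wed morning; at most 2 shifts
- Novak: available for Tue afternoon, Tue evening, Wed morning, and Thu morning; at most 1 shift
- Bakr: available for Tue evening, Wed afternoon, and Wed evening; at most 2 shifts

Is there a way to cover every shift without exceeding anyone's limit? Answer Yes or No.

Yes

Wed evening can only be covered by Bakr, so that assignment is forced.
Thu morning can only be covered by Novak, so that assignment is forced.
One valid schedule: Tue afternoon→Ghosh, Tue evening→Bakr, Wed morning→Priya+Ghosh, Wed afternoon→Priya, Wed evening→Bakr, Thu morning→Novak.
Loads: Priya 2/2, Ghosh 2/2, Novak 1/1, Bakr 2/2 — all within limits.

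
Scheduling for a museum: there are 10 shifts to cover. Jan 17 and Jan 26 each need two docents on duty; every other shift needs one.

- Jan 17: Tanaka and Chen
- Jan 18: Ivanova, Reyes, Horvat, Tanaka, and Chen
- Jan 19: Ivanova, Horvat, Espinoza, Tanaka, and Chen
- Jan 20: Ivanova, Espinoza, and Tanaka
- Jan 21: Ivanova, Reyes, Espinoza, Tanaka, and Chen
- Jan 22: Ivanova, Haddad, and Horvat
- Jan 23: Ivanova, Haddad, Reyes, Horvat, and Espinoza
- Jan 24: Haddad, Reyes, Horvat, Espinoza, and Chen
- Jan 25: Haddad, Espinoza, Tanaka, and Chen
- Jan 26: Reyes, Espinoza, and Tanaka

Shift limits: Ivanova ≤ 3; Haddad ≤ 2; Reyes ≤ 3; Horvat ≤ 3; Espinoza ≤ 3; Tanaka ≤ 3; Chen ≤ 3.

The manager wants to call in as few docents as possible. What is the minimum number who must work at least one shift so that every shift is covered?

4

12 slots to fill and no one can take more than 3, so at least ⌈12/3⌉ = 4 docents are needed.
Ivanova, Reyes, Tanaka, and Chen alone can cover everything: Jan 17→Tanaka+Chen, Jan 18→Reyes, Jan 19→Chen, Jan 20→Ivanova, Jan 21→Chen, Jan 22→Ivanova, Jan 23→Ivanova, Jan 24→Reyes, Jan 25→Tanaka, Jan 26→Reyes+Tanaka.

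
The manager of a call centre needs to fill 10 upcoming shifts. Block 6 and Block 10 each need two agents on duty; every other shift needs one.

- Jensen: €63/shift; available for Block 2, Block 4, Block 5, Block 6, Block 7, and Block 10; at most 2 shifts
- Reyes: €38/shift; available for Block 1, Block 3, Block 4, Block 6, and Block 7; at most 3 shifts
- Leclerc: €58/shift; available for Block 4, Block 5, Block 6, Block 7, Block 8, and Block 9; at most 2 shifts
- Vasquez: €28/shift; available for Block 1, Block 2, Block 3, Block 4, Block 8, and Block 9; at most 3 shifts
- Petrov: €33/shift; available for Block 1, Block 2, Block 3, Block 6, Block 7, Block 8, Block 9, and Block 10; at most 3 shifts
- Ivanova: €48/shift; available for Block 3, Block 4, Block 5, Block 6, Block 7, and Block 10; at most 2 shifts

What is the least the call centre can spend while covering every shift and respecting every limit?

€451

Picking the cheapest available agent for each shift independently would cost €401, but that ignores the shift limits.
An optimal schedule: Block 1→Vasquez, Block 2→Vasquez, Block 3→Petrov, Block 4→Reyes, Block 5→Ivanova, Block 6→Reyes+Leclerc, Block 7→Reyes, Block 8→Vasquez, Block 9→Petrov, Block 10→Petrov+Ivanova.
Total: 28 + 28 + 33 + 38 + 48 + 38 + 58 + 38 + 28 + 33 + 33 + 48 = €451.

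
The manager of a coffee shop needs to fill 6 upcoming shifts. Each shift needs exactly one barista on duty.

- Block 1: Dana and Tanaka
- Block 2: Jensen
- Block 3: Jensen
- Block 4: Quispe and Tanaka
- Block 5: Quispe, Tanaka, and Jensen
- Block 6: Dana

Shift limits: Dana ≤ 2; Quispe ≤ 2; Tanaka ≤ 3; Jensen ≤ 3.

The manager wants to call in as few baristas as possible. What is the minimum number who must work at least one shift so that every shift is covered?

3

6 slots to fill and no one can take more than 3, so at least ⌈6/3⌉ = 2 baristas are needed.
Shifts {Block 2, Block 4, Block 6} need 3 slots, but among the baristas available for them (Dana, Quispe, Tanaka, and Jensen) any 2 together supply at most 2. So 2 baristas are not enough.
Dana, Quispe, and Jensen alone can cover everything: Block 1→Dana, Block 2→Jensen, Block 3→Jensen, Block 4→Quispe, Block 5→Quispe, Block 6→Dana.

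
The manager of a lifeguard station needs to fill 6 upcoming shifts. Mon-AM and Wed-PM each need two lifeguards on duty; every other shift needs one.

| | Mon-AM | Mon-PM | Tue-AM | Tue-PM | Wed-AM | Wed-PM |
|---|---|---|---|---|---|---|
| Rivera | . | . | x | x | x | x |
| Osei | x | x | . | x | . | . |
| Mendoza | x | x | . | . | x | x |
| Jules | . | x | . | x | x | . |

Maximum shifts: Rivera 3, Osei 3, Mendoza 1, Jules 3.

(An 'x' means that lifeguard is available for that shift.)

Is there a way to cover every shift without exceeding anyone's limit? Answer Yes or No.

No

Total capacity is 10 and 8 slots are needed, so capacity alone doesn't rule it out.
Shifts {Mon-AM, Wed-PM} need 4 worker-slots in total, but the lifeguards available for any of those shifts (Rivera, Osei, and Mendoza) can supply at most 3 among them. So no valid schedule exists.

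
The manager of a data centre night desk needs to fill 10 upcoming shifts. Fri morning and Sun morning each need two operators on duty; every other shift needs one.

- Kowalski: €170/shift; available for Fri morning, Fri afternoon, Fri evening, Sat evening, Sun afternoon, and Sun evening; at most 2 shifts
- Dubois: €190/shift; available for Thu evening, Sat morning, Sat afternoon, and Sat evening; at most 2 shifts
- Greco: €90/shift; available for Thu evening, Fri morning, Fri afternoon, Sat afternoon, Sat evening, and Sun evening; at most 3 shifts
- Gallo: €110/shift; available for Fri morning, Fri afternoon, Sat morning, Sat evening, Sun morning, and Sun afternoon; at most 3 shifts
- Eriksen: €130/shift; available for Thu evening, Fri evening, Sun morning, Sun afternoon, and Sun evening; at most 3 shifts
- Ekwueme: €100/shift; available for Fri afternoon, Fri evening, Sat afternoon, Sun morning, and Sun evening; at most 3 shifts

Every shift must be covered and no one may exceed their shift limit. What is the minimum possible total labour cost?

Picking the cheapest available operator for each shift independently would cost €1180, but that ignores the shift limits.
An optimal schedule: Thu evening→Greco, Fri morning→Greco+Gallo, Fri afternoon→Ekwueme, Fri evening→Ekwueme, Sat morning→Gallo, Sat afternoon→Greco, Sat evening→Gallo, Sun morning→Ekwueme+Eriksen, Sun afternoon→Eriksen, Sun evening→Eriksen.
Total: 90 + 90 + 110 + 100 + 100 + 110 + 90 + 110 + 100 + 130 + 130 + 130 = €1290.

€1290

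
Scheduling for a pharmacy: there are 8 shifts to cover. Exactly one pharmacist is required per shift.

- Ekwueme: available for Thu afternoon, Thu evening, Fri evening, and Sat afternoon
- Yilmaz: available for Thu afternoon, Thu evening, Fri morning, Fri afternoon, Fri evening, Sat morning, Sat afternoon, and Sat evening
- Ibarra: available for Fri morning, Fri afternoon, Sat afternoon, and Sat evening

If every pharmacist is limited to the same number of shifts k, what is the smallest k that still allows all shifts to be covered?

With 3 pharmacists and 8 worker-slots to fill, someone must work at least ⌈8/3⌉ = 3 shifts, so k ≥ 3.
k = 3 works: Thu afternoon→Ekwueme, Thu evening→Ekwueme, Fri morning→Yilmaz, Fri afternoon→Yilmaz, Fri evening→Ekwueme, Sat morning→Yilmaz, Sat afternoon→Ibarra, Sat evening→Ibarra.
Loads: Ekwueme 3, Yilmaz 3, Ibarra 2 — all ≤ 3.

3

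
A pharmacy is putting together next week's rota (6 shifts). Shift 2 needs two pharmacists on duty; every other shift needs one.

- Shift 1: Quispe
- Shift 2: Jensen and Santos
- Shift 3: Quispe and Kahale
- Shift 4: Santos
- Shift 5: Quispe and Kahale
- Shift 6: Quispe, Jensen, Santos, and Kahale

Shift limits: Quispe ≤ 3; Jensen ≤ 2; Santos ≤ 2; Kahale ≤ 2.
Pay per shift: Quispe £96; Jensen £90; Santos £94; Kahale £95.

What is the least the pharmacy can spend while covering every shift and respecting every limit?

£654

Shift 1 can only be covered by Quispe, so that assignment is forced.
Shift 2 can only be covered by Jensen and Santos, so that assignment is forced.
Shift 4 can only be covered by Santos, so that assignment is forced.
Picking the cheapest available pharmacist for each shift independently would cost £654, and that bound is achievable.
An optimal schedule: Shift 1→Quispe, Shift 2→Jensen+Santos, Shift 3→Kahale, Shift 4→Santos, Shift 5→Kahale, Shift 6→Jensen.
Total: 96 + 90 + 94 + 95 + 94 + 95 + 90 = £654.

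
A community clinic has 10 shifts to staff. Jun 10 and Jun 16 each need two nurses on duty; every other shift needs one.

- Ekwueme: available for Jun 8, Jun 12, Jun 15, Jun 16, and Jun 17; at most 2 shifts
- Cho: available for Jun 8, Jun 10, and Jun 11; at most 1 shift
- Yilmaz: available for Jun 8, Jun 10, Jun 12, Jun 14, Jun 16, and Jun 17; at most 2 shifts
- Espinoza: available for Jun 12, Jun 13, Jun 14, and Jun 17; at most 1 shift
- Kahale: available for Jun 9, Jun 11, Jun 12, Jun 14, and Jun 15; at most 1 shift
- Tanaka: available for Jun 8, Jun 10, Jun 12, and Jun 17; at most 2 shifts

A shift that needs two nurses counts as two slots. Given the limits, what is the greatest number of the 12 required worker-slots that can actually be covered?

Total capacity across all nurses is 2+1+2+1+1+2 = 9, and 12 slots are needed, so at most 9 can be filled.
An assignment achieving 9: Jun 8→Tanaka, Jun 9→Kahale, Jun 10→Yilmaz+Tanaka, Jun 11→Cho, Jun 13→Espinoza, Jun 15→Ekwueme, Jun 16→Ekwueme+Yilmaz.
Loads: Ekwueme 2/2, Cho 1/1, Yilmaz 2/2, Espinoza 1/1, Kahale 1/1, Tanaka 2/2.

9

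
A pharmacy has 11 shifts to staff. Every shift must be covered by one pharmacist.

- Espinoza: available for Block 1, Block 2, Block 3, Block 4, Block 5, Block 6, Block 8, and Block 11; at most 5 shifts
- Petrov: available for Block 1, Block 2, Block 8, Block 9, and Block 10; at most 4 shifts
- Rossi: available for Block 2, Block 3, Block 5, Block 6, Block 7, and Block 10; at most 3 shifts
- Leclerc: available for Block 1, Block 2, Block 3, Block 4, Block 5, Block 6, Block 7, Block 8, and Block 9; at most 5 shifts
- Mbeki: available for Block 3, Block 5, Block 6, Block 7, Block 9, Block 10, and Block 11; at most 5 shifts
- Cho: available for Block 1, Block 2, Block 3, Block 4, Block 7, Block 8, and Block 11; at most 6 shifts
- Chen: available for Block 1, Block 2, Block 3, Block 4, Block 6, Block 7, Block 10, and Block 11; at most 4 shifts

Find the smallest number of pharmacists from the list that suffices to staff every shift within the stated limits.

11 slots to fill and no one can take more than 6, so at least ⌈11/6⌉ = 2 pharmacists are needed.
Mbeki and Cho alone can cover everything: Block 1→Cho, Block 2→Cho, Block 3→Mbeki, Block 4→Cho, Block 5→Mbeki, Block 6→Mbeki, Block 7→Cho, Block 8→Cho, Block 9→Mbeki, Block 10→Mbeki, Block 11→Cho.

2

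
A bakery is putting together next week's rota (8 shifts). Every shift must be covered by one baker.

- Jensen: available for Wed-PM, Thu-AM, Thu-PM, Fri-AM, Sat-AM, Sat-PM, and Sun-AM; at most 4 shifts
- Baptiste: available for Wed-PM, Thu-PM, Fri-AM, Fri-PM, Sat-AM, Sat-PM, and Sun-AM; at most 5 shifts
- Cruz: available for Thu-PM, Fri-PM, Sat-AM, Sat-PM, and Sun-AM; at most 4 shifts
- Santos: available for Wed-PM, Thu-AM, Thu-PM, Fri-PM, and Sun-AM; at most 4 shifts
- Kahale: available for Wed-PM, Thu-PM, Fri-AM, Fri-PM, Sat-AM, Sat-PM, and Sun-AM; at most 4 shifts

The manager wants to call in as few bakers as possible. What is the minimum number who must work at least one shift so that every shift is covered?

2

8 slots to fill and no one can take more than 5, so at least ⌈8/5⌉ = 2 bakers are needed.
Jensen and Baptiste alone can cover everything: Wed-PM→Jensen, Thu-AM→Jensen, Thu-PM→Jensen, Fri-AM→Jensen, Fri-PM→Baptiste, Sat-AM→Baptiste, Sat-PM→Baptiste, Sun-AM→Baptiste.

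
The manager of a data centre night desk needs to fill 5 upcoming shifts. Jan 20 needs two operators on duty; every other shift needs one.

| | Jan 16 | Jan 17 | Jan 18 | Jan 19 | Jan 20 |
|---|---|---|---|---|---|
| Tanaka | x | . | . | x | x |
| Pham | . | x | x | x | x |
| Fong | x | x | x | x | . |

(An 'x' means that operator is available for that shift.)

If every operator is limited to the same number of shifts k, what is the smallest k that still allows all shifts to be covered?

2

With 3 operators and 6 worker-slots to fill, someone must work at least ⌈6/3⌉ = 2 shifts, so k ≥ 2.
k = 2 works: Jan 16→Tanaka, Jan 17→Pham, Jan 18→Fong, Jan 19→Fong, Jan 20→Tanaka+Pham.
Loads: Tanaka 2, Pham 2, Fong 2 — all ≤ 2.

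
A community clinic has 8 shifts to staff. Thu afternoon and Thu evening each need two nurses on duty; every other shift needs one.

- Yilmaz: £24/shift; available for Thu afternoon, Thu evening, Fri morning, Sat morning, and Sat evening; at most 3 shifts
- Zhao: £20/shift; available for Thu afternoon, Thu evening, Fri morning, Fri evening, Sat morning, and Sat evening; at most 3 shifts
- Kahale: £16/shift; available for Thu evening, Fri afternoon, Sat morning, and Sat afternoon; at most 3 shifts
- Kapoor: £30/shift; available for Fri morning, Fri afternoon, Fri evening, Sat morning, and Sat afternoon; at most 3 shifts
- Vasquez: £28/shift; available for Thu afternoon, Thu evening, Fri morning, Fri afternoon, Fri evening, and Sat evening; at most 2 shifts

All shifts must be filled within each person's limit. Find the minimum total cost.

Picking the cheapest available nurse for each shift independently would cost £188, but that ignores the shift limits.
An optimal schedule: Thu afternoon→Yilmaz+Zhao, Thu evening→Kahale+Vasquez, Fri morning→Yilmaz, Fri afternoon→Kahale, Fri evening→Zhao, Sat morning→Zhao, Sat afternoon→Kahale, Sat evening→Yilmaz.
Total: 24 + 20 + 16 + 28 + 24 + 16 + 20 + 20 + 16 + 24 = £208.

£208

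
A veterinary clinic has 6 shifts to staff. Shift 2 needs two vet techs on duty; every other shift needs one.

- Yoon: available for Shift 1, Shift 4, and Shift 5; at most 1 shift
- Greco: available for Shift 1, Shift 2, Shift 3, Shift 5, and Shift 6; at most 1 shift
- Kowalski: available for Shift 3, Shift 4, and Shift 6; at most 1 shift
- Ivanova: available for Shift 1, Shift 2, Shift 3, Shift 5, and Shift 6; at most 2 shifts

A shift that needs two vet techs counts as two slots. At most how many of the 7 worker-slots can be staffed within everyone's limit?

Total capacity across all vet techs is 1+1+1+2 = 5, and 7 slots are needed, so at most 5 can be filled.
An assignment achieving 5: Shift 1→Ivanova, Shift 2→Greco+Ivanova, Shift 3→Kowalski, Shift 4→Yoon.
Loads: Yoon 1/1, Greco 1/1, Kowalski 1/1, Ivanova 2/2.

5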